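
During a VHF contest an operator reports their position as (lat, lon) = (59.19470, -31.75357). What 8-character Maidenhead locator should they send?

HO49ce96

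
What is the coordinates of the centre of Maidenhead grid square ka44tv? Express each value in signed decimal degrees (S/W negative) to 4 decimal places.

-85.1042, 29.6250

Field K=10, A=0: +10·20° lon, +0·10° lat → SW at lon 20°, lat -90°.
Square 4, 4: +4·2° lon, +4·1° lat → SW at lon 28°, lat -86°.
Subsquare t=19, v=21: +19·0.0833333° lon, +21·0.0416667° lat → SW at lon 29.5833°, lat -85.125°.
Cell spans 0.0833333° lon × 0.0416667° lat. Centre is SW corner plus half of each.
latitude -85.1042, longitude 29.6250.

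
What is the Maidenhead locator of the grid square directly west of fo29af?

FO19xf

Longitude subsquare a = 0; −1 → -1, wraps to 23 = x, carry into square.
Longitude square 2; −1 → 1.
The latitude characters are unchanged.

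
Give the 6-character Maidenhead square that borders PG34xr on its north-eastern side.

PG44as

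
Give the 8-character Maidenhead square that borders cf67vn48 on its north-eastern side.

CF67vn59

Longitude extended square 4; +1 → 5.
Latitude extended square 8; +1 → 9.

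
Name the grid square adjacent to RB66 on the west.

RB56

Longitude square 6; −1 → 5.
The latitude characters are unchanged.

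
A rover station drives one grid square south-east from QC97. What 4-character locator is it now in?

Longitude square 9; +1 → 10, wraps to 0, carry into field.
Longitude field Q = 16; +1 → 17 = R.
Latitude square 7; −1 → 6.

RC06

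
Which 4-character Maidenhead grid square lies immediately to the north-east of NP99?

OQ00

Longitude square 9; +1 → 10, wraps to 0, carry into field.
Longitude field N = 13; +1 → 14 = O.
Latitude square 9; +1 → 10, wraps to 0, carry into field.
Latitude field P = 15; +1 → 16 = Q.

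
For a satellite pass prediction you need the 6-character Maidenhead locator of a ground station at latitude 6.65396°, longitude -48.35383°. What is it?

Offset from 180°W / 90°S: lon 131.6462°, lat 96.6540°.
Field: 131.6462/20 → 6 → G, 96.6540/10 → 9 → J; chars GJ.
Square: 11.6462/2 → 5, 6.6540/1 → 6; chars 56.
Subsquare: 1.6462/0.0833333 → 19 → t, 0.6540/0.0416667 → 15 → p; chars tp.

GJ56tp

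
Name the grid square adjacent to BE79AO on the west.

Longitude subsquare a = 0; −1 → -1, wraps to 23 = x, carry into square.
Longitude square 7; −1 → 6.
The latitude characters are unchanged.

BE69xo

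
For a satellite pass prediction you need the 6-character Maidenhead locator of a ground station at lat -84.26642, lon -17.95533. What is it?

IA15ar

Add 180° to longitude and 90° to latitude: 162.0447, 5.7336.
Field: 162.0447/20 → 8 → I, 5.7336/10 → 0 → A; chars IA.
Square: 2.0447/2 → 1, 5.7336/1 → 5; chars 15.
Subsquare: 0.0447/0.0833333 → 0 → a, 0.7336/0.0416667 → 17 → r; chars ar.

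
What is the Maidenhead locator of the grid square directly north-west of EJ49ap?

EJ39xq

Longitude subsquare a = 0; −1 → -1, wraps to 23 = x, carry into square.
Longitude square 4; −1 → 3.
Latitude subsquare p = 15; +1 → 16 = q.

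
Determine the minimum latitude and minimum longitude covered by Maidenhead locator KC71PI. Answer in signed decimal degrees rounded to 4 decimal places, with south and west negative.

-68.6667, 35.2500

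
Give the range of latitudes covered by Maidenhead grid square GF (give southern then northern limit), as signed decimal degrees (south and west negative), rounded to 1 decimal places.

-40.0, -30.0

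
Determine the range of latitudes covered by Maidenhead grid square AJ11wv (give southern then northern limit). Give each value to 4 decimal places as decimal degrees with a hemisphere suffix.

1.8750° N, 1.9167° N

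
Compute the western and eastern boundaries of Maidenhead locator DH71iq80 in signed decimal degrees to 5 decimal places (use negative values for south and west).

Field D=3, H=7: +3·20° lon, +7·10° lat → SW at lon -120°, lat -20°.
Square 7, 1: +7·2° lon, +1·1° lat → SW at lon -106°, lat -19°.
Subsquare i=8, q=16: +8·0.0833333° lon, +16·0.0416667° lat → SW at lon -105.333°, lat -18.3333°.
Extended square 8, 0: +8·0.00833333° lon, +0·0.00416667° lat → SW at lon -105.267°, lat -18.3333°.
Cell spans 0.00833333° lon × 0.00416667° lat.
west -105.26667, east -105.25833.

-105.26667, -105.25833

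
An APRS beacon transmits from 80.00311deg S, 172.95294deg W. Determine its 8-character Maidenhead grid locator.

AA39mx59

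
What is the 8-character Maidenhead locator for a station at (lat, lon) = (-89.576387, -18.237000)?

IA00vk11

Offset from 180°W / 90°S: lon 161.76300°, lat 0.42361°.
Field: lon ⌊161.76300/20⌋ = 8 → I; lat ⌊0.42361/10⌋ = 0 → A.
Square: lon ⌊1.76300/2⌋ = 0; lat ⌊0.42361/1⌋ = 0.
Subsquare: lon ⌊1.76300/0.0833333⌋ = 21 → v; lat ⌊0.42361/0.0416667⌋ = 10 → k.
Extended square: lon ⌊0.01300/0.00833333⌋ = 1; lat ⌊0.00695/0.00416667⌋ = 1.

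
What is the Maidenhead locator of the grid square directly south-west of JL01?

IL90

Longitude square 0; −1 → -1, wraps to 9, carry into field.
Longitude field J = 9; −1 → 8 = I.
Latitude square 1; −1 → 0.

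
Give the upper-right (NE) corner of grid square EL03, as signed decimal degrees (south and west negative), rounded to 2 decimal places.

Field E=4, L=11: +4·20° lon, +11·10° lat → SW at lon -100°, lat 20°.
Square 0, 3: +0·2° lon, +3·1° lat → SW at lon -100°, lat 23°.
Cell spans 2° lon × 1° lat. NE corner is SW corner plus one full cell.
latitude 24.00, longitude -98.00.

24.00, -98.00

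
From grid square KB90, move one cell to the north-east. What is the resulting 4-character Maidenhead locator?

LB01

Longitude square 9; +1 → 10, wraps to 0, carry into field.
Longitude field K = 10; +1 → 11 = L.
Latitude square 0; +1 → 1.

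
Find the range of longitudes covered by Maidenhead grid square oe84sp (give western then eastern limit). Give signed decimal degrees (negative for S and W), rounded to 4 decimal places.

Field O=14, E=4: +14·20° lon, +4·10° lat → SW at lon 100°, lat -50°.
Square 8, 4: +8·2° lon, +4·1° lat → SW at lon 116°, lat -46°.
Subsquare s=18, p=15: +18·0.0833333° lon, +15·0.0416667° lat → SW at lon 117.5°, lat -45.375°.
Cell spans 0.0833333° lon × 0.0416667° lat.
west 117.5000, east 117.5833.

117.5000, 117.5833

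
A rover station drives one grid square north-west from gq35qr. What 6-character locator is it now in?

GQ35ps

Longitude subsquare q = 16; −1 → 15 = p.
Latitude subsquare r = 17; +1 → 18 = s.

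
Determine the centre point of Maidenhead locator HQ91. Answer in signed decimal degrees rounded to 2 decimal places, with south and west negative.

Field H=7, Q=16: +7·20° lon, +16·10° lat → SW at lon -40°, lat 70°.
Square 9, 1: +9·2° lon, +1·1° lat → SW at lon -22°, lat 71°.
Cell spans 2° lon × 1° lat. Centre is SW corner plus half of each.
latitude 71.50, longitude -21.00.

71.50, -21.00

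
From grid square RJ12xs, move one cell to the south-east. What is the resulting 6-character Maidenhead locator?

RJ22ar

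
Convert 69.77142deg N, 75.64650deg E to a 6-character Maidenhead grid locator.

MP79ts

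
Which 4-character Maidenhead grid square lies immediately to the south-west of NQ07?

MQ96

Longitude square 0; −1 → -1, wraps to 9, carry into field.
Longitude field N = 13; −1 → 12 = M.
Latitude square 7; −1 → 6.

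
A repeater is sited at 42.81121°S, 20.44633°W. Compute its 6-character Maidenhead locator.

Shift to the Maidenhead origin (180°W, 90°S): lon 159.5537, lat 47.1888.
Field: lon ⌊159.5537/20⌋ = 7 → H; lat ⌊47.1888/10⌋ = 4 → E.
Square: lon ⌊19.5537/2⌋ = 9; lat ⌊7.1888/1⌋ = 7.
Subsquare: lon ⌊1.5537/0.0833333⌋ = 18 → s; lat ⌊0.1888/0.0416667⌋ = 4 → e.

HE97se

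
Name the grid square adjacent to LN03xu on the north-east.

LN13av

Longitude subsquare x = 23; +1 → 24, wraps to 0 = a, carry into square.
Longitude square 0; +1 → 1.
Latitude subsquare u = 20; +1 → 21 = v.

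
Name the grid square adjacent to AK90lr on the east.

Longitude subsquare l = 11; +1 → 12 = m.
The latitude characters are unchanged.

AK90mr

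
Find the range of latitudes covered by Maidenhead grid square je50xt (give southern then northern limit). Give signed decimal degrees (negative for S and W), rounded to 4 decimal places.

Field J=9, E=4: +9·20° lon, +4·10° lat → SW at lon 0°, lat -50°.
Square 5, 0: +5·2° lon, +0·1° lat → SW at lon 10°, lat -50°.
Subsquare x=23, t=19: +23·0.0833333° lon, +19·0.0416667° lat → SW at lon 11.9167°, lat -49.2083°.
Cell spans 0.0833333° lon × 0.0416667° lat.
south -49.2083, north -49.1667.

-49.2083, -49.1667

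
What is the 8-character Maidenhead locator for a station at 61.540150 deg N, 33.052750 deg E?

Add 180° to longitude and 90° to latitude: 213.05275, 151.54015.
Field: lon ⌊213.05275/20⌋ = 10 → K; lat ⌊151.54015/10⌋ = 15 → P.
Square: lon ⌊13.05275/2⌋ = 6; lat ⌊1.54015/1⌋ = 1.
Subsquare: lon ⌊1.05275/0.0833333⌋ = 12 → m; lat ⌊0.54015/0.0416667⌋ = 12 → m.
Extended square: lon ⌊0.05275/0.00833333⌋ = 6; lat ⌊0.04015/0.00416667⌋ = 9.

KP61mm69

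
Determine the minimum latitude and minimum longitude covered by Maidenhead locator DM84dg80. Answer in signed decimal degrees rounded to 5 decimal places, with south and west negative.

Field D=3, M=12: +3·20° lon, +12·10° lat → SW at lon -120°, lat 30°.
Square 8, 4: +8·2° lon, +4·1° lat → SW at lon -104°, lat 34°.
Subsquare d=3, g=6: +3·0.0833333° lon, +6·0.0416667° lat → SW at lon -103.75°, lat 34.25°.
Extended square 8, 0: +8·0.00833333° lon, +0·0.00416667° lat → SW at lon -103.683°, lat 34.25°.
latitude 34.25000, longitude -103.68333.

34.25000, -103.68333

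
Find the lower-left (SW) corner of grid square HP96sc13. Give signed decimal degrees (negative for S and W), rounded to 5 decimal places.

Field H=7, P=15: +7·20° lon, +15·10° lat → SW at lon -40°, lat 60°.
Square 9, 6: +9·2° lon, +6·1° lat → SW at lon -22°, lat 66°.
Subsquare s=18, c=2: +18·0.0833333° lon, +2·0.0416667° lat → SW at lon -20.5°, lat 66.0833°.
Extended square 1, 3: +1·0.00833333° lon, +3·0.00416667° lat → SW at lon -20.4917°, lat 66.0958°.
latitude 66.09583, longitude -20.49167.

66.09583, -20.49167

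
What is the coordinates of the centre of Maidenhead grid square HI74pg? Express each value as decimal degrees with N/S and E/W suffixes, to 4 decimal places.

Field H=7, I=8: +7·20° lon, +8·10° lat → SW at lon -40°, lat -10°.
Square 7, 4: +7·2° lon, +4·1° lat → SW at lon -26°, lat -6°.
Subsquare p=15, g=6: +15·0.0833333° lon, +6·0.0416667° lat → SW at lon -24.75°, lat -5.75°.
Cell spans 0.0833333° lon × 0.0416667° lat. Centre is SW corner plus half of each.
latitude 5.7292° S, longitude 24.7083° W.

5.7292° S, 24.7083° W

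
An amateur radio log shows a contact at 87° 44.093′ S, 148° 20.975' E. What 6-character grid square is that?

Shift to the Maidenhead origin (180°W, 90°S): lon 328.3496, lat 2.2651.
Field (20°×10°, letters A–R): lon ⌊328.3496/20⌋ = 16 → Q; lat ⌊2.2651/10⌋ = 0 → A.
Square (2°×1°, digits 0–9): lon ⌊8.3496/2⌋ = 4; lat ⌊2.2651/1⌋ = 2.
Subsquare (5′×2.5′, letters a–x): lon ⌊0.3496/0.0833333⌋ = 4 → e; lat ⌊0.2651/0.0416667⌋ = 6 → g.

QA42eg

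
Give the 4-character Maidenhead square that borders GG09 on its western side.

FG99

Longitude square 0; −1 → -1, wraps to 9, carry into field.
Longitude field G = 6; −1 → 5 = F.
The latitude characters are unchanged.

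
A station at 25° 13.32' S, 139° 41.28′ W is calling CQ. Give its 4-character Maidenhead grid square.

CG04

Add 180° to longitude and 90° to latitude: 40.31, 64.78.
Field: lon ⌊40.31/20⌋ = 2 → C; lat ⌊64.78/10⌋ = 6 → G.
Square: lon ⌊0.31/2⌋ = 0; lat ⌊4.78/1⌋ = 4.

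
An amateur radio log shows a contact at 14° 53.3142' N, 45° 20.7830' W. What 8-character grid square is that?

Offset from 180°W / 90°S: lon 134.65362°, lat 104.88857°.
Field: lon ⌊134.65362/20⌋ = 6 → G; lat ⌊104.88857/10⌋ = 10 → K.
Square: lon ⌊14.65362/2⌋ = 7; lat ⌊4.88857/1⌋ = 4.
Subsquare: lon ⌊0.65362/0.0833333⌋ = 7 → h; lat ⌊0.88857/0.0416667⌋ = 21 → v.
Extended square: lon ⌊0.07028/0.00833333⌋ = 8; lat ⌊0.01357/0.00416667⌋ = 3.

GK74hv83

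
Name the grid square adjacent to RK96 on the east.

Longitude square 9; +1 → 10, wraps to 0, carry into field.
Longitude field R = 17; +1 → 18, wraps to 0 = A, wrapping around the antimeridian.
The latitude characters are unchanged.

AK06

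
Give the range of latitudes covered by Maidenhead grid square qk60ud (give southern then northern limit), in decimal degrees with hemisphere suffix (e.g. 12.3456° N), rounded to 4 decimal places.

Field Q=16, K=10: +16·20° lon, +10·10° lat → SW at lon 140°, lat 10°.
Square 6, 0: +6·2° lon, +0·1° lat → SW at lon 152°, lat 10°.
Subsquare u=20, d=3: +20·0.0833333° lon, +3·0.0416667° lat → SW at lon 153.667°, lat 10.125°.
Cell spans 0.0833333° lon × 0.0416667° lat.
south 10.1250° N, north 10.1667° N.

10.1250° N, 10.1667° N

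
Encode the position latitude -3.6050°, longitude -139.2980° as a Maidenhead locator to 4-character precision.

CI06

Shift to the Maidenhead origin (180°W, 90°S): lon 40.70, lat 86.39.
Field: 40.70/20 → 2 → C, 86.39/10 → 8 → I; chars CI.
Square: 0.70/2 → 0, 6.39/1 → 6; chars 06.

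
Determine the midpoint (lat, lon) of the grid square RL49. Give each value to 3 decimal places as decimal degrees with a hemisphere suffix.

29.500° N, 169.000° E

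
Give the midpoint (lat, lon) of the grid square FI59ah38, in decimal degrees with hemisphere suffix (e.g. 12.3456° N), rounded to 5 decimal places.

Field F=5, I=8: +5·20° lon, +8·10° lat → SW at lon -80°, lat -10°.
Square 5, 9: +5·2° lon, +9·1° lat → SW at lon -70°, lat -1°.
Subsquare a=0, h=7: +0·0.0833333° lon, +7·0.0416667° lat → SW at lon -70°, lat -0.708333°.
Extended square 3, 8: +3·0.00833333° lon, +8·0.00416667° lat → SW at lon -69.975°, lat -0.675°.
Cell spans 0.00833333° lon × 0.00416667° lat. Centre is SW corner plus half of each.
latitude 0.67292° S, longitude 69.97083° W.

0.67292° S, 69.97083° W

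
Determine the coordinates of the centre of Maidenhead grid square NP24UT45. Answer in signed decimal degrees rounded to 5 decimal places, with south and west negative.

64.81458, 85.70417

Field N=13, P=15: +13·20° lon, +15·10° lat → SW at lon 80°, lat 60°.
Square 2, 4: +2·2° lon, +4·1° lat → SW at lon 84°, lat 64°.
Subsquare u=20, t=19: +20·0.0833333° lon, +19·0.0416667° lat → SW at lon 85.6667°, lat 64.7917°.
Extended square 4, 5: +4·0.00833333° lon, +5·0.00416667° lat → SW at lon 85.7°, lat 64.8125°.
Cell spans 0.00833333° lon × 0.00416667° lat. Centre is SW corner plus half of each.
latitude 64.81458, longitude 85.70417.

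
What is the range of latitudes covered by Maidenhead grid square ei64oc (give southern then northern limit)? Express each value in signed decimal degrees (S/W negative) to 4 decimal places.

Field E=4, I=8: +4·20° lon, +8·10° lat → SW at lon -100°, lat -10°.
Square 6, 4: +6·2° lon, +4·1° lat → SW at lon -88°, lat -6°.
Subsquare o=14, c=2: +14·0.0833333° lon, +2·0.0416667° lat → SW at lon -86.8333°, lat -5.91667°.
Cell spans 0.0833333° lon × 0.0416667° lat.
south -5.9167, north -5.8750.

-5.9167, -5.8750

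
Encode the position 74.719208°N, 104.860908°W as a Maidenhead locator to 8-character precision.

Offset from 180°W / 90°S: lon 75.13909°, lat 164.71921°.
Field (20°×10°, letters A–R): 75.13909/20 → 3 → D, 164.71921/10 → 16 → Q; chars DQ.
Square (2°×1°, digits 0–9): 15.13909/2 → 7, 4.71921/1 → 4; chars 74.
Subsquare (5′×2.5′, letters a–x): 1.13909/0.0833333 → 13 → n, 0.71921/0.0416667 → 17 → r; chars nr.
Extended square (30″×15″, digits 0–9): 0.05576/0.00833333 → 6, 0.01087/0.00416667 → 2; chars 62.

DQ74nr62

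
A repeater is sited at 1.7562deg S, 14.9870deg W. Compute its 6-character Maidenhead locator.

II28mf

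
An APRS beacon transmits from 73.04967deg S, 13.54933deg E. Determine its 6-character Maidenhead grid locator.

JB66sw

Offset from 180°W / 90°S: lon 193.5493°, lat 16.9503°.
Field (20°×10°, letters A–R): lon ⌊193.5493/20⌋ = 9 → J; lat ⌊16.9503/10⌋ = 1 → B.
Square (2°×1°, digits 0–9): lon ⌊13.5493/2⌋ = 6; lat ⌊6.9503/1⌋ = 6.
Subsquare (5′×2.5′, letters a–x): lon ⌊1.5493/0.0833333⌋ = 18 → s; lat ⌊0.9503/0.0416667⌋ = 22 → w.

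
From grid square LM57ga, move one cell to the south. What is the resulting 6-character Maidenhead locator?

LM56gx

Latitude subsquare a = 0; −1 → -1, wraps to 23 = x, carry into square.
Latitude square 7; −1 → 6.
The longitude characters are unchanged.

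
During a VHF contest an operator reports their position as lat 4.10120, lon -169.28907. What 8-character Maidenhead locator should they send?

AJ54ic54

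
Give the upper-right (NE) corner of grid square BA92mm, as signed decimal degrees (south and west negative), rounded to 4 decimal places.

-87.4583, -140.9167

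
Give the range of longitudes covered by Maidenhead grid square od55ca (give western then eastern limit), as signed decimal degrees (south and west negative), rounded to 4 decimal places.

110.1667, 110.2500

Field O=14, D=3: +14·20° lon, +3·10° lat → SW at lon 100°, lat -60°.
Square 5, 5: +5·2° lon, +5·1° lat → SW at lon 110°, lat -55°.
Subsquare c=2, a=0: +2·0.0833333° lon, +0·0.0416667° lat → SW at lon 110.167°, lat -55°.
Cell spans 0.0833333° lon × 0.0416667° lat.
west 110.1667, east 110.2500.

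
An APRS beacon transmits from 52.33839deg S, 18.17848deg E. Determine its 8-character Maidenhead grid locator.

Add 180° to longitude and 90° to latitude: 198.17848, 37.66161.
Field (20°×10°, letters A–R): lon ⌊198.17848/20⌋ = 9 → J; lat ⌊37.66161/10⌋ = 3 → D.
Square (2°×1°, digits 0–9): lon ⌊18.17848/2⌋ = 9; lat ⌊7.66161/1⌋ = 7.
Subsquare (5′×2.5′, letters a–x): lon ⌊0.17848/0.0833333⌋ = 2 → c; lat ⌊0.66161/0.0416667⌋ = 15 → p.
Extended square (30″×15″, digits 0–9): lon ⌊0.01181/0.00833333⌋ = 1; lat ⌊0.03661/0.00416667⌋ = 8.

JD97cp18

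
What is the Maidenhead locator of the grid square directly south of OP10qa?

OO19qx

Latitude subsquare a = 0; −1 → -1, wraps to 23 = x, carry into square.
Latitude square 0; −1 → -1, wraps to 9, carry into field.
Latitude field P = 15; −1 → 14 = O.
The longitude characters are unchanged.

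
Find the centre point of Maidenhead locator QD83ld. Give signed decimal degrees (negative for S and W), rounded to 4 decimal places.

Field Q=16, D=3: +16·20° lon, +3·10° lat → SW at lon 140°, lat -60°.
Square 8, 3: +8·2° lon, +3·1° lat → SW at lon 156°, lat -57°.
Subsquare l=11, d=3: +11·0.0833333° lon, +3·0.0416667° lat → SW at lon 156.917°, lat -56.875°.
Cell spans 0.0833333° lon × 0.0416667° lat. Centre is SW corner plus half of each.
latitude -56.8542, longitude 156.9583.

-56.8542, 156.9583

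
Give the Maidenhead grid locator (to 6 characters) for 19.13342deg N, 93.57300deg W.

Shift to the Maidenhead origin (180°W, 90°S): lon 86.4270, lat 109.1334.
Field: 86.4270/20 → 4 → E, 109.1334/10 → 10 → K; chars EK.
Square: 6.4270/2 → 3, 9.1334/1 → 9; chars 39.
Subsquare: 0.4270/0.0833333 → 5 → f, 0.1334/0.0416667 → 3 → d; chars fd.

EK39fd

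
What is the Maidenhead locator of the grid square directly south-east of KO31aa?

Longitude subsquare a = 0; +1 → 1 = b.
Latitude subsquare a = 0; −1 → -1, wraps to 23 = x, carry into square.
Latitude square 1; −1 → 0.

KO30bx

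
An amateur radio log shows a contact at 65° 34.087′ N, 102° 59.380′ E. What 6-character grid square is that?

Add 180° to longitude and 90° to latitude: 282.9897, 155.5681.
Field (20°×10°, letters A–R): lon ⌊282.9897/20⌋ = 14 → O; lat ⌊155.5681/10⌋ = 15 → P.
Square (2°×1°, digits 0–9): lon ⌊2.9897/2⌋ = 1; lat ⌊5.5681/1⌋ = 5.
Subsquare (5′×2.5′, letters a–x): lon ⌊0.9897/0.0833333⌋ = 11 → l; lat ⌊0.5681/0.0416667⌋ = 13 → n.

OP15ln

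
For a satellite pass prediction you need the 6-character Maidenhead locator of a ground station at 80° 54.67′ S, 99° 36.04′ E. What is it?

NA99tc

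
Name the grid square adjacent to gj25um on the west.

GJ25tm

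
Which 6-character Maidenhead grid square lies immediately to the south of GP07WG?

Latitude subsquare g = 6; −1 → 5 = f.
The longitude characters are unchanged.

GP07wf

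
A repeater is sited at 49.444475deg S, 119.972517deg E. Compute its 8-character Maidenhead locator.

Shift to the Maidenhead origin (180°W, 90°S): lon 299.97252, lat 40.55553.
Field: lon ⌊299.97252/20⌋ = 14 → O; lat ⌊40.55553/10⌋ = 4 → E.
Square: lon ⌊19.97252/2⌋ = 9; lat ⌊0.55553/1⌋ = 0.
Subsquare: lon ⌊1.97252/0.0833333⌋ = 23 → x; lat ⌊0.55553/0.0416667⌋ = 13 → n.
Extended square: lon ⌊0.05585/0.00833333⌋ = 6; lat ⌊0.01386/0.00416667⌋ = 3.

OE90xn63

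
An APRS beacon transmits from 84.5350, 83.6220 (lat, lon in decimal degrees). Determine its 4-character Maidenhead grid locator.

Offset from 180°W / 90°S: lon 263.62°, lat 174.53°.
Field (20°×10°, letters A–R): lon ⌊263.62/20⌋ = 13 → N; lat ⌊174.53/10⌋ = 17 → R.
Square (2°×1°, digits 0–9): lon ⌊3.62/2⌋ = 1; lat ⌊4.53/1⌋ = 4.

NR14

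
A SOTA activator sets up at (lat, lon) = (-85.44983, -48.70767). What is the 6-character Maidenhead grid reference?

GA54pn

Offset from 180°W / 90°S: lon 131.2923°, lat 4.5502°.
Field: 131.2923/20 → 6 → G, 4.5502/10 → 0 → A; chars GA.
Square: 11.2923/2 → 5, 4.5502/1 → 4; chars 54.
Subsquare: 1.2923/0.0833333 → 15 → p, 0.5502/0.0416667 → 13 → n; chars pn.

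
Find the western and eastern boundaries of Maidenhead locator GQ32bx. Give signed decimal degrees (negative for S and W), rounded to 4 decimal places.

-53.9167, -53.8333

Field G=6, Q=16: +6·20° lon, +16·10° lat → SW at lon -60°, lat 70°.
Square 3, 2: +3·2° lon, +2·1° lat → SW at lon -54°, lat 72°.
Subsquare b=1, x=23: +1·0.0833333° lon, +23·0.0416667° lat → SW at lon -53.9167°, lat 72.9583°.
Cell spans 0.0833333° lon × 0.0416667° lat.
west -53.9167, east -53.8333.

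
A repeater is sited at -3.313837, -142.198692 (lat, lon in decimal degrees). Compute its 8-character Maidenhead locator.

BI86vq64

Offset from 180°W / 90°S: lon 37.80131°, lat 86.68616°.
Field: lon ⌊37.80131/20⌋ = 1 → B; lat ⌊86.68616/10⌋ = 8 → I.
Square: lon ⌊17.80131/2⌋ = 8; lat ⌊6.68616/1⌋ = 6.
Subsquare: lon ⌊1.80131/0.0833333⌋ = 21 → v; lat ⌊0.68616/0.0416667⌋ = 16 → q.
Extended square: lon ⌊0.05131/0.00833333⌋ = 6; lat ⌊0.01950/0.00416667⌋ = 4.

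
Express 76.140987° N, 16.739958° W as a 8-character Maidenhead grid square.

Add 180° to longitude and 90° to latitude: 163.26004, 166.14099.
Field: 163.26004/20 → 8 → I, 166.14099/10 → 16 → Q; chars IQ.
Square: 3.26004/2 → 1, 6.14099/1 → 6; chars 16.
Subsquare: 1.26004/0.0833333 → 15 → p, 0.14099/0.0416667 → 3 → d; chars pd.
Extended square: 0.01004/0.00833333 → 1, 0.01599/0.00416667 → 3; chars 13.

IQ16pd13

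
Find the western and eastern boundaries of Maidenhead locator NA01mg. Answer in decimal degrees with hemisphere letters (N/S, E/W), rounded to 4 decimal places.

Field N=13, A=0: +13·20° lon, +0·10° lat → SW at lon 80°, lat -90°.
Square 0, 1: +0·2° lon, +1·1° lat → SW at lon 80°, lat -89°.
Subsquare m=12, g=6: +12·0.0833333° lon, +6·0.0416667° lat → SW at lon 81°, lat -88.75°.
Cell spans 0.0833333° lon × 0.0416667° lat.
west 81.0000° E, east 81.0833° E.

81.0000° E, 81.0833° E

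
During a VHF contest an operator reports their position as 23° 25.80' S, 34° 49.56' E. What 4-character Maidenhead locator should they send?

KG76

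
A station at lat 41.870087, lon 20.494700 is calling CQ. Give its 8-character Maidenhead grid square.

KN01fu98

Offset from 180°W / 90°S: lon 200.49470°, lat 131.87009°.
Field: lon ⌊200.49470/20⌋ = 10 → K; lat ⌊131.87009/10⌋ = 13 → N.
Square: lon ⌊0.49470/2⌋ = 0; lat ⌊1.87009/1⌋ = 1.
Subsquare: lon ⌊0.49470/0.0833333⌋ = 5 → f; lat ⌊0.87009/0.0416667⌋ = 20 → u.
Extended square: lon ⌊0.07803/0.00833333⌋ = 9; lat ⌊0.03675/0.00416667⌋ = 8.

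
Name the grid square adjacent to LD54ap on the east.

LD54bp

Longitude subsquare a = 0; +1 → 1 = b.
The latitude characters are unchanged.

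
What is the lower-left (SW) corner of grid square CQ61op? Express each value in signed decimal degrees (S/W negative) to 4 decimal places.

71.6250, -126.8333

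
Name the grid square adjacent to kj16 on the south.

KJ15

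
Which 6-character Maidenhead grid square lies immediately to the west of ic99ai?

IC89xi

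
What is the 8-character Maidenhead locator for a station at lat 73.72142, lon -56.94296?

GQ13mr63

Add 180° to longitude and 90° to latitude: 123.05704, 163.72142.
Field: 123.05704/20 → 6 → G, 163.72142/10 → 16 → Q; chars GQ.
Square: 3.05704/2 → 1, 3.72142/1 → 3; chars 13.
Subsquare: 1.05704/0.0833333 → 12 → m, 0.72142/0.0416667 → 17 → r; chars mr.
Extended square: 0.05704/0.00833333 → 6, 0.01309/0.00416667 → 3; chars 63.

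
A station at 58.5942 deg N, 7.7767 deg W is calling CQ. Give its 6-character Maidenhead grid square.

IO68co

Add 180° to longitude and 90° to latitude: 172.2233, 148.5942.
Field: 172.2233/20 → 8 → I, 148.5942/10 → 14 → O; chars IO.
Square: 12.2233/2 → 6, 8.5942/1 → 8; chars 68.
Subsquare: 0.2233/0.0833333 → 2 → c, 0.5942/0.0416667 → 14 → o; chars co.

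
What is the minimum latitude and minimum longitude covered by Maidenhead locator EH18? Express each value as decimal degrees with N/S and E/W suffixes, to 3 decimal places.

Field E=4, H=7: +4·20° lon, +7·10° lat → SW at lon -100°, lat -20°.
Square 1, 8: +1·2° lon, +8·1° lat → SW at lon -98°, lat -12°.
latitude 12.000° S, longitude 98.000° W.

12.000° S, 98.000° W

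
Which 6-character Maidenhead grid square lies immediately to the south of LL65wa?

Latitude subsquare a = 0; −1 → -1, wraps to 23 = x, carry into square.
Latitude square 5; −1 → 4.
The longitude characters are unchanged.

LL64wx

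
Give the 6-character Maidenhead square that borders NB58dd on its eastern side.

Longitude subsquare d = 3; +1 → 4 = e.
The latitude characters are unchanged.

NB58ed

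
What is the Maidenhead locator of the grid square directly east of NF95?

Longitude square 9; +1 → 10, wraps to 0, carry into field.
Longitude field N = 13; +1 → 14 = O.
The latitude characters are unchanged.

OF05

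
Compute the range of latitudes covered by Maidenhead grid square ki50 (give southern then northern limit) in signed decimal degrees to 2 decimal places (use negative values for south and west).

-10.00, -9.00

Field K=10, I=8: +10·20° lon, +8·10° lat → SW at lon 20°, lat -10°.
Square 5, 0: +5·2° lon, +0·1° lat → SW at lon 30°, lat -10°.
Cell spans 2° lon × 1° lat.
south -10.00, north -9.00.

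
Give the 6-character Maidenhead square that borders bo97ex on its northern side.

Latitude subsquare x = 23; +1 → 24, wraps to 0 = a, carry into square.
Latitude square 7; +1 → 8.
The longitude characters are unchanged.

BO98ea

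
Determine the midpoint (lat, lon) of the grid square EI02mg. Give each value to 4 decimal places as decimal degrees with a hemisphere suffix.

7.7292° S, 98.9583° W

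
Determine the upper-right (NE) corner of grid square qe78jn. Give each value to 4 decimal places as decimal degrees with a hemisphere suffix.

41.4167° S, 154.8333° E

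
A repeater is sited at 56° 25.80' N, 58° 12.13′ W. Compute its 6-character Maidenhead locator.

Offset from 180°W / 90°S: lon 121.7978°, lat 146.4300°.
Field: 121.7978/20 → 6 → G, 146.4300/10 → 14 → O; chars GO.
Square: 1.7978/2 → 0, 6.4300/1 → 6; chars 06.
Subsquare: 1.7978/0.0833333 → 21 → v, 0.4300/0.0416667 → 10 → k; chars vk.

GO06vk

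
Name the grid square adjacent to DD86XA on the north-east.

DD96ab

Longitude subsquare x = 23; +1 → 24, wraps to 0 = a, carry into square.
Longitude square 8; +1 → 9.
Latitude subsquare a = 0; +1 → 1 = b.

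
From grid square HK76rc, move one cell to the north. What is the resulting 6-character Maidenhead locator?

HK76rd

Latitude subsquare c = 2; +1 → 3 = d.
The longitude characters are unchanged.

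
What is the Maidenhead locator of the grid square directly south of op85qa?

OP84qx

Latitude subsquare a = 0; −1 → -1, wraps to 23 = x, carry into square.
Latitude square 5; −1 → 4.
The longitude characters are unchanged.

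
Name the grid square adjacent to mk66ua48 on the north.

MK66ua49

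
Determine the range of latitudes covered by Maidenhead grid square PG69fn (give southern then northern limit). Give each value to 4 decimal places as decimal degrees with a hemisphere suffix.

Field P=15, G=6: +15·20° lon, +6·10° lat → SW at lon 120°, lat -30°.
Square 6, 9: +6·2° lon, +9·1° lat → SW at lon 132°, lat -21°.
Subsquare f=5, n=13: +5·0.0833333° lon, +13·0.0416667° lat → SW at lon 132.417°, lat -20.4583°.
Cell spans 0.0833333° lon × 0.0416667° lat.
south 20.4583° S, north 20.4167° S.

20.4583° S, 20.4167° S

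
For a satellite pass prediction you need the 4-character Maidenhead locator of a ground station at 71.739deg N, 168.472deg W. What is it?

Add 180° to longitude and 90° to latitude: 11.53, 161.74.
Field: 11.53/20 → 0 → A, 161.74/10 → 16 → Q; chars AQ.
Square: 11.53/2 → 5, 1.74/1 → 1; chars 51.

AQ51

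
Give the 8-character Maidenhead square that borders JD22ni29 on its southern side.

JD22ni28

Latitude extended square 9; −1 → 8.
The longitude characters are unchanged.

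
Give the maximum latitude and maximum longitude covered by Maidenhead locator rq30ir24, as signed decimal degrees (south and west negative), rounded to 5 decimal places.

Field R=17, Q=16: +17·20° lon, +16·10° lat → SW at lon 160°, lat 70°.
Square 3, 0: +3·2° lon, +0·1° lat → SW at lon 166°, lat 70°.
Subsquare i=8, r=17: +8·0.0833333° lon, +17·0.0416667° lat → SW at lon 166.667°, lat 70.7083°.
Extended square 2, 4: +2·0.00833333° lon, +4·0.00416667° lat → SW at lon 166.683°, lat 70.725°.
Cell spans 0.00833333° lon × 0.00416667° lat. NE corner is SW corner plus one full cell.
latitude 70.72917, longitude 166.69167.

70.72917, 166.69167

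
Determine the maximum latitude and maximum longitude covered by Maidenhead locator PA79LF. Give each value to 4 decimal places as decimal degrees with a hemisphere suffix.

80.7500° S, 135.0000° E

Field P=15, A=0: +15·20° lon, +0·10° lat → SW at lon 120°, lat -90°.
Square 7, 9: +7·2° lon, +9·1° lat → SW at lon 134°, lat -81°.
Subsquare l=11, f=5: +11·0.0833333° lon, +5·0.0416667° lat → SW at lon 134.917°, lat -80.7917°.
Cell spans 0.0833333° lon × 0.0416667° lat. NE corner is SW corner plus one full cell.
latitude 80.7500° S, longitude 135.0000° E.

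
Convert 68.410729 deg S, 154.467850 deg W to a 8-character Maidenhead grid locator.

Offset from 180°W / 90°S: lon 25.53215°, lat 21.58927°.
Field (20°×10°, letters A–R): 25.53215/20 → 1 → B, 21.58927/10 → 2 → C; chars BC.
Square (2°×1°, digits 0–9): 5.53215/2 → 2, 1.58927/1 → 1; chars 21.
Subsquare (5′×2.5′, letters a–x): 1.53215/0.0833333 → 18 → s, 0.58927/0.0416667 → 14 → o; chars so.
Extended square (30″×15″, digits 0–9): 0.03215/0.00833333 → 3, 0.00594/0.00416667 → 1; chars 31.

BC21so31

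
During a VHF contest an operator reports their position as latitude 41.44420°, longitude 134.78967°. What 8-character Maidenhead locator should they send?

PN71jk46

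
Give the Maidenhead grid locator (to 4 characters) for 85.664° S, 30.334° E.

Shift to the Maidenhead origin (180°W, 90°S): lon 210.33, lat 4.34.
Field: lon ⌊210.33/20⌋ = 10 → K; lat ⌊4.34/10⌋ = 0 → A.
Square: lon ⌊10.33/2⌋ = 5; lat ⌊4.34/1⌋ = 4.

KA54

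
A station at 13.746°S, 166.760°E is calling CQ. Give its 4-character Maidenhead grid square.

RH36

Offset from 180°W / 90°S: lon 346.76°, lat 76.25°.
Field (20°×10°, letters A–R): lon ⌊346.76/20⌋ = 17 → R; lat ⌊76.25/10⌋ = 7 → H.
Square (2°×1°, digits 0–9): lon ⌊6.76/2⌋ = 3; lat ⌊6.25/1⌋ = 6.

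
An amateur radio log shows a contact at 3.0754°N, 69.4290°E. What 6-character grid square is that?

MJ43rb

Add 180° to longitude and 90° to latitude: 249.4290, 93.0754.
Field: 249.4290/20 → 12 → M, 93.0754/10 → 9 → J; chars MJ.
Square: 9.4290/2 → 4, 3.0754/1 → 3; chars 43.
Subsquare: 1.4290/0.0833333 → 17 → r, 0.0754/0.0416667 → 1 → b; chars rb.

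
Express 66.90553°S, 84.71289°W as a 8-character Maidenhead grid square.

EC73pc42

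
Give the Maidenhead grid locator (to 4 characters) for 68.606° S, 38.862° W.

HC01

Offset from 180°W / 90°S: lon 141.14°, lat 21.39°.
Field: lon ⌊141.14/20⌋ = 7 → H; lat ⌊21.39/10⌋ = 2 → C.
Square: lon ⌊1.14/2⌋ = 0; lat ⌊1.39/1⌋ = 1.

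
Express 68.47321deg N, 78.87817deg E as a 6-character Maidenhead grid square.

MP98kl

Shift to the Maidenhead origin (180°W, 90°S): lon 258.8782, lat 158.4732.
Field: lon ⌊258.8782/20⌋ = 12 → M; lat ⌊158.4732/10⌋ = 15 → P.
Square: lon ⌊18.8782/2⌋ = 9; lat ⌊8.4732/1⌋ = 8.
Subsquare: lon ⌊0.8782/0.0833333⌋ = 10 → k; lat ⌊0.4732/0.0416667⌋ = 11 → l.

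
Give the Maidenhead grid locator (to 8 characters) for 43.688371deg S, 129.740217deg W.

Add 180° to longitude and 90° to latitude: 50.25978, 46.31163.
Field: 50.25978/20 → 2 → C, 46.31163/10 → 4 → E; chars CE.
Square: 10.25978/2 → 5, 6.31163/1 → 6; chars 56.
Subsquare: 0.25978/0.0833333 → 3 → d, 0.31163/0.0416667 → 7 → h; chars dh.
Extended square: 0.00978/0.00833333 → 1, 0.01996/0.00416667 → 4; chars 14.

CE56dh14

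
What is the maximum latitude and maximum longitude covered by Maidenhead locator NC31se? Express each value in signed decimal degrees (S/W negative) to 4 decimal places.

-68.7917, 87.5833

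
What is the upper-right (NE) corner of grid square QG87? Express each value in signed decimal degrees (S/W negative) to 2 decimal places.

-22.00, 158.00

Field Q=16, G=6: +16·20° lon, +6·10° lat → SW at lon 140°, lat -30°.
Square 8, 7: +8·2° lon, +7·1° lat → SW at lon 156°, lat -23°.
Cell spans 2° lon × 1° lat. NE corner is SW corner plus one full cell.
latitude -22.00, longitude 158.00.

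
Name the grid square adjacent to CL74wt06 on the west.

CL74vt96

Longitude extended square 0; −1 → -1, wraps to 9, carry into subsquare.
Longitude subsquare w = 22; −1 → 21 = v.
The latitude characters are unchanged.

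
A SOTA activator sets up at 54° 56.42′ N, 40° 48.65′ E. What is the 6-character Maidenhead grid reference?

LO04jw

Shift to the Maidenhead origin (180°W, 90°S): lon 220.8108, lat 144.9403.
Field: lon ⌊220.8108/20⌋ = 11 → L; lat ⌊144.9403/10⌋ = 14 → O.
Square: lon ⌊0.8108/2⌋ = 0; lat ⌊4.9403/1⌋ = 4.
Subsquare: lon ⌊0.8108/0.0833333⌋ = 9 → j; lat ⌊0.9403/0.0416667⌋ = 22 → w.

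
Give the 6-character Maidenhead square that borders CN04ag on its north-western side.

BN94xh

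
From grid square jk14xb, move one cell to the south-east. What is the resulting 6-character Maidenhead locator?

Longitude subsquare x = 23; +1 → 24, wraps to 0 = a, carry into square.
Longitude square 1; +1 → 2.
Latitude subsquare b = 1; −1 → 0 = a.

JK24aa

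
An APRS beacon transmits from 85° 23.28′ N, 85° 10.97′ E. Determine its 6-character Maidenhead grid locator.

Offset from 180°W / 90°S: lon 265.1828°, lat 175.3880°.
Field: 265.1828/20 → 13 → N, 175.3880/10 → 17 → R; chars NR.
Square: 5.1828/2 → 2, 5.3880/1 → 5; chars 25.
Subsquare: 1.1828/0.0833333 → 14 → o, 0.3880/0.0416667 → 9 → j; chars oj.

NR25oj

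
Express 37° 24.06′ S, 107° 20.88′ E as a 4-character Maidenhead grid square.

OF32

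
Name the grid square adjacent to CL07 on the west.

BL97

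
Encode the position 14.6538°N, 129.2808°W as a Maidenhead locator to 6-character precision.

CK54ip

Add 180° to longitude and 90° to latitude: 50.7192, 104.6538.
Field (20°×10°, letters A–R): lon ⌊50.7192/20⌋ = 2 → C; lat ⌊104.6538/10⌋ = 10 → K.
Square (2°×1°, digits 0–9): lon ⌊10.7192/2⌋ = 5; lat ⌊4.6538/1⌋ = 4.
Subsquare (5′×2.5′, letters a–x): lon ⌊0.7192/0.0833333⌋ = 8 → i; lat ⌊0.6538/0.0416667⌋ = 15 → p.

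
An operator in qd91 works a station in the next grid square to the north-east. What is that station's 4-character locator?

Longitude square 9; +1 → 10, wraps to 0, carry into field.
Longitude field Q = 16; +1 → 17 = R.
Latitude square 1; +1 → 2.

RD02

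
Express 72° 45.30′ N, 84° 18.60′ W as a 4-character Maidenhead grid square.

EQ72

Offset from 180°W / 90°S: lon 95.69°, lat 162.75°.
Field: 95.69/20 → 4 → E, 162.75/10 → 16 → Q; chars EQ.
Square: 15.69/2 → 7, 2.75/1 → 2; chars 72.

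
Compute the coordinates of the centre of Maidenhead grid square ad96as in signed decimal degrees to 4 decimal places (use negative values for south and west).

-53.2292, -161.9583

Field A=0, D=3: +0·20° lon, +3·10° lat → SW at lon -180°, lat -60°.
Square 9, 6: +9·2° lon, +6·1° lat → SW at lon -162°, lat -54°.
Subsquare a=0, s=18: +0·0.0833333° lon, +18·0.0416667° lat → SW at lon -162°, lat -53.25°.
Cell spans 0.0833333° lon × 0.0416667° lat. Centre is SW corner plus half of each.
latitude -53.2292, longitude -161.9583.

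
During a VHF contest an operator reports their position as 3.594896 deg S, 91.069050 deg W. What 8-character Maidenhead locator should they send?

EI46lj17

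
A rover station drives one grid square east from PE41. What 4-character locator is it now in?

Longitude square 4; +1 → 5.
The latitude characters are unchanged.

PE51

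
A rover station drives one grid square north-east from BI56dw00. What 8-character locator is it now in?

Longitude extended square 0; +1 → 1.
Latitude extended square 0; +1 → 1.

BI56dw11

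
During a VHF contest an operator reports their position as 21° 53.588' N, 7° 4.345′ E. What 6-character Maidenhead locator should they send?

Shift to the Maidenhead origin (180°W, 90°S): lon 187.0724, lat 111.8931.
Field: lon ⌊187.0724/20⌋ = 9 → J; lat ⌊111.8931/10⌋ = 11 → L.
Square: lon ⌊7.0724/2⌋ = 3; lat ⌊1.8931/1⌋ = 1.
Subsquare: lon ⌊1.0724/0.0833333⌋ = 12 → m; lat ⌊0.8931/0.0416667⌋ = 21 → v.

JL31mv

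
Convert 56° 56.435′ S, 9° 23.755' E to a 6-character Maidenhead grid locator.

JD43qb

Offset from 180°W / 90°S: lon 189.3959°, lat 33.0594°.
Field (20°×10°, letters A–R): lon ⌊189.3959/20⌋ = 9 → J; lat ⌊33.0594/10⌋ = 3 → D.
Square (2°×1°, digits 0–9): lon ⌊9.3959/2⌋ = 4; lat ⌊3.0594/1⌋ = 3.
Subsquare (5′×2.5′, letters a–x): lon ⌊1.3959/0.0833333⌋ = 16 → q; lat ⌊0.0594/0.0416667⌋ = 1 → b.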